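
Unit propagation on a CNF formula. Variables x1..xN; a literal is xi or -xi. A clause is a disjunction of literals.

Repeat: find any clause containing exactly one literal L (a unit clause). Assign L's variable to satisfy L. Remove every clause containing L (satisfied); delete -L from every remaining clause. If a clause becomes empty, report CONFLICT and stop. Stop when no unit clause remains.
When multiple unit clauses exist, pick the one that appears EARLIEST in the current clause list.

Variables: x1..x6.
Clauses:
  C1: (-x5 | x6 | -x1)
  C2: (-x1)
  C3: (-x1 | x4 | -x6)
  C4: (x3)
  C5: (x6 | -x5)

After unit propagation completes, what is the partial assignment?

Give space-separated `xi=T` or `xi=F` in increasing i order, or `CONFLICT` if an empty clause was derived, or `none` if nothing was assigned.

unit clause [-1] forces x1=F; simplify:
  satisfied 3 clause(s); 2 remain; assigned so far: [1]
unit clause [3] forces x3=T; simplify:
  satisfied 1 clause(s); 1 remain; assigned so far: [1, 3]

Answer: x1=F x3=T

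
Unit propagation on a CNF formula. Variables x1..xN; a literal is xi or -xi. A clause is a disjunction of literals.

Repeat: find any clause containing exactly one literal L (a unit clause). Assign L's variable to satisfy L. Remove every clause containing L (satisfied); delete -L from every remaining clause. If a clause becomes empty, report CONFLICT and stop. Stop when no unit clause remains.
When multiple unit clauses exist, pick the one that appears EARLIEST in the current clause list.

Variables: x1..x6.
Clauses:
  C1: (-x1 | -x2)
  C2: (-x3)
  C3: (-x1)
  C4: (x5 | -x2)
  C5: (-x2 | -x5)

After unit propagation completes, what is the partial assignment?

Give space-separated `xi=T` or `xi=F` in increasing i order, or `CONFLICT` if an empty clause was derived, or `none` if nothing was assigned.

Answer: x1=F x3=F

Derivation:
unit clause [-3] forces x3=F; simplify:
  satisfied 1 clause(s); 4 remain; assigned so far: [3]
unit clause [-1] forces x1=F; simplify:
  satisfied 2 clause(s); 2 remain; assigned so far: [1, 3]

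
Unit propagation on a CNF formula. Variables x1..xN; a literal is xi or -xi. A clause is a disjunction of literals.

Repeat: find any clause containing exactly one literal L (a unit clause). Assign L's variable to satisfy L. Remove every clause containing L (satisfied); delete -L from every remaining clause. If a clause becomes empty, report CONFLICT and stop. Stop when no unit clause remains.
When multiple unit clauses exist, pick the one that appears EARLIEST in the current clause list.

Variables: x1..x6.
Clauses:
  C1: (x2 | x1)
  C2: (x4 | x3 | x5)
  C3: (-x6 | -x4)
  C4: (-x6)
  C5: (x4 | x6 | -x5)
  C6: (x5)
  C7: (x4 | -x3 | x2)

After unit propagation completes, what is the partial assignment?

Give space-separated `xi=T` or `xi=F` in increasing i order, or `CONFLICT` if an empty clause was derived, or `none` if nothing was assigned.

Answer: x4=T x5=T x6=F

Derivation:
unit clause [-6] forces x6=F; simplify:
  drop 6 from [4, 6, -5] -> [4, -5]
  satisfied 2 clause(s); 5 remain; assigned so far: [6]
unit clause [5] forces x5=T; simplify:
  drop -5 from [4, -5] -> [4]
  satisfied 2 clause(s); 3 remain; assigned so far: [5, 6]
unit clause [4] forces x4=T; simplify:
  satisfied 2 clause(s); 1 remain; assigned so far: [4, 5, 6]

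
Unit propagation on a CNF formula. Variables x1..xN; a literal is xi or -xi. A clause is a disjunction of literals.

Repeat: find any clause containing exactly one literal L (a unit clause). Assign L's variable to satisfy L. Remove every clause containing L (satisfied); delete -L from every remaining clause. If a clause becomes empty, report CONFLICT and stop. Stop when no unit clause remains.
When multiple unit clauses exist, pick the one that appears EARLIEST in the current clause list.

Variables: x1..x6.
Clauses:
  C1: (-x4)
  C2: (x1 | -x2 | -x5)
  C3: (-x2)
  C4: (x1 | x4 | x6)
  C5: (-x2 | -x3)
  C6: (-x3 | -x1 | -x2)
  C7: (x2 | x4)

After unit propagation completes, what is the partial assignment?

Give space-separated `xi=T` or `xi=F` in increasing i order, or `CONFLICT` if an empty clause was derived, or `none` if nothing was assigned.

Answer: CONFLICT

Derivation:
unit clause [-4] forces x4=F; simplify:
  drop 4 from [1, 4, 6] -> [1, 6]
  drop 4 from [2, 4] -> [2]
  satisfied 1 clause(s); 6 remain; assigned so far: [4]
unit clause [-2] forces x2=F; simplify:
  drop 2 from [2] -> [] (empty!)
  satisfied 4 clause(s); 2 remain; assigned so far: [2, 4]
CONFLICT (empty clause)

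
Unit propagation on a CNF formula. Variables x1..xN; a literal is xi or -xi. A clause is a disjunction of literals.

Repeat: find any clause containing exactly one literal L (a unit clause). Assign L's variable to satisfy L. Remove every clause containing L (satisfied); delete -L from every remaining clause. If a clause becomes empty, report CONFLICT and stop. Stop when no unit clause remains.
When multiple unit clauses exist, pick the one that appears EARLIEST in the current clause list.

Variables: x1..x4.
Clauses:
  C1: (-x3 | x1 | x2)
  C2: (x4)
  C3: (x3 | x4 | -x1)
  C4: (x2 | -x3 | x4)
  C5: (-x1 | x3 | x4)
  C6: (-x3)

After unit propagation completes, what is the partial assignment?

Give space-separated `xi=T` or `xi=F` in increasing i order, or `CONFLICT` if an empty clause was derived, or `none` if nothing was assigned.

Answer: x3=F x4=T

Derivation:
unit clause [4] forces x4=T; simplify:
  satisfied 4 clause(s); 2 remain; assigned so far: [4]
unit clause [-3] forces x3=F; simplify:
  satisfied 2 clause(s); 0 remain; assigned so far: [3, 4]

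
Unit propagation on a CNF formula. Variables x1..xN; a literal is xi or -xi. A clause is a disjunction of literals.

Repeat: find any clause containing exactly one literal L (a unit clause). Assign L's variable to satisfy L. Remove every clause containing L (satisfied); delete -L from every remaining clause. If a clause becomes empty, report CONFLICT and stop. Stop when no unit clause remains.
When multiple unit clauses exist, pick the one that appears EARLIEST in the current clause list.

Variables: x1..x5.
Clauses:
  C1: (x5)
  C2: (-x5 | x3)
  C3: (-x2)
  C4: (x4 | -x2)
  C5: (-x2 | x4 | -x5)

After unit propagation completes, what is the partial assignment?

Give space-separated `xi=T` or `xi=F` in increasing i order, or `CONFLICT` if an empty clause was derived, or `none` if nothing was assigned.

unit clause [5] forces x5=T; simplify:
  drop -5 from [-5, 3] -> [3]
  drop -5 from [-2, 4, -5] -> [-2, 4]
  satisfied 1 clause(s); 4 remain; assigned so far: [5]
unit clause [3] forces x3=T; simplify:
  satisfied 1 clause(s); 3 remain; assigned so far: [3, 5]
unit clause [-2] forces x2=F; simplify:
  satisfied 3 clause(s); 0 remain; assigned so far: [2, 3, 5]

Answer: x2=F x3=T x5=T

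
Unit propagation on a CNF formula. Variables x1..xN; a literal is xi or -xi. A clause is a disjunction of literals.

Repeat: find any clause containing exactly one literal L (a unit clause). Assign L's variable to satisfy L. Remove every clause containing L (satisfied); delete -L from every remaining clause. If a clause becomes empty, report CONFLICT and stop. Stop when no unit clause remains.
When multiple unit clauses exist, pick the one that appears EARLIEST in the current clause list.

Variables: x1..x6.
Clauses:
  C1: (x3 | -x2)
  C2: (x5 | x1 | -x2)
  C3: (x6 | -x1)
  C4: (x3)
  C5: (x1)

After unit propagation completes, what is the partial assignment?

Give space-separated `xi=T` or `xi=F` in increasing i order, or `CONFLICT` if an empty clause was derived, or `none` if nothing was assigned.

unit clause [3] forces x3=T; simplify:
  satisfied 2 clause(s); 3 remain; assigned so far: [3]
unit clause [1] forces x1=T; simplify:
  drop -1 from [6, -1] -> [6]
  satisfied 2 clause(s); 1 remain; assigned so far: [1, 3]
unit clause [6] forces x6=T; simplify:
  satisfied 1 clause(s); 0 remain; assigned so far: [1, 3, 6]

Answer: x1=T x3=T x6=T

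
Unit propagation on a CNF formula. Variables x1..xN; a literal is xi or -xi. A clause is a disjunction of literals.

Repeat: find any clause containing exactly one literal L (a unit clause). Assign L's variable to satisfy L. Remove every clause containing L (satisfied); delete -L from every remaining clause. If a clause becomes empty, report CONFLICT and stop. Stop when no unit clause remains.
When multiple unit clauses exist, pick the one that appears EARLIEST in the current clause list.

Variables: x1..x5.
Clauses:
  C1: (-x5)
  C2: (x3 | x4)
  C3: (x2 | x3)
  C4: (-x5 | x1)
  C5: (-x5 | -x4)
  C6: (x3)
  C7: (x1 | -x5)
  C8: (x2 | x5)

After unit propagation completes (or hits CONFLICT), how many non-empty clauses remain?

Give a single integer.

Answer: 0

Derivation:
unit clause [-5] forces x5=F; simplify:
  drop 5 from [2, 5] -> [2]
  satisfied 4 clause(s); 4 remain; assigned so far: [5]
unit clause [3] forces x3=T; simplify:
  satisfied 3 clause(s); 1 remain; assigned so far: [3, 5]
unit clause [2] forces x2=T; simplify:
  satisfied 1 clause(s); 0 remain; assigned so far: [2, 3, 5]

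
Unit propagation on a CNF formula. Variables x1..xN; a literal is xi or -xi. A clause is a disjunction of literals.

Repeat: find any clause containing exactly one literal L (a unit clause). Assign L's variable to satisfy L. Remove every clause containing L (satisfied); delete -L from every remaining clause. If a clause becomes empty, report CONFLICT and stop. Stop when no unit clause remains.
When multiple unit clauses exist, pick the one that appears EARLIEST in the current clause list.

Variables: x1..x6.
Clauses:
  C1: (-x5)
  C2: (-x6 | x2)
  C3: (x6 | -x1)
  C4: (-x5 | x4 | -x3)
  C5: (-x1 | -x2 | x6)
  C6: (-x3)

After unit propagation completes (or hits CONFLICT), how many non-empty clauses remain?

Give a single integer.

unit clause [-5] forces x5=F; simplify:
  satisfied 2 clause(s); 4 remain; assigned so far: [5]
unit clause [-3] forces x3=F; simplify:
  satisfied 1 clause(s); 3 remain; assigned so far: [3, 5]

Answer: 3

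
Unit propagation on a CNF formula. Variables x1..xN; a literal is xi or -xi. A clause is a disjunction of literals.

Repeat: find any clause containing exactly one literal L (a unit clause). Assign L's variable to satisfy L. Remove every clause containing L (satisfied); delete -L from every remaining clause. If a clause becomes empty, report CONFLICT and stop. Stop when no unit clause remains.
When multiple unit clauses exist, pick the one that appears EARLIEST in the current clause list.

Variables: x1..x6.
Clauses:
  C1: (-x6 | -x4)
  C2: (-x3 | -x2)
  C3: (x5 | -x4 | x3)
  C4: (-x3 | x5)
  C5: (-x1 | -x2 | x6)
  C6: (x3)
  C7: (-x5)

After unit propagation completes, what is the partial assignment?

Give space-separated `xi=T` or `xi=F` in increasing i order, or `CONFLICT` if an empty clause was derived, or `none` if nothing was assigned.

Answer: CONFLICT

Derivation:
unit clause [3] forces x3=T; simplify:
  drop -3 from [-3, -2] -> [-2]
  drop -3 from [-3, 5] -> [5]
  satisfied 2 clause(s); 5 remain; assigned so far: [3]
unit clause [-2] forces x2=F; simplify:
  satisfied 2 clause(s); 3 remain; assigned so far: [2, 3]
unit clause [5] forces x5=T; simplify:
  drop -5 from [-5] -> [] (empty!)
  satisfied 1 clause(s); 2 remain; assigned so far: [2, 3, 5]
CONFLICT (empty clause)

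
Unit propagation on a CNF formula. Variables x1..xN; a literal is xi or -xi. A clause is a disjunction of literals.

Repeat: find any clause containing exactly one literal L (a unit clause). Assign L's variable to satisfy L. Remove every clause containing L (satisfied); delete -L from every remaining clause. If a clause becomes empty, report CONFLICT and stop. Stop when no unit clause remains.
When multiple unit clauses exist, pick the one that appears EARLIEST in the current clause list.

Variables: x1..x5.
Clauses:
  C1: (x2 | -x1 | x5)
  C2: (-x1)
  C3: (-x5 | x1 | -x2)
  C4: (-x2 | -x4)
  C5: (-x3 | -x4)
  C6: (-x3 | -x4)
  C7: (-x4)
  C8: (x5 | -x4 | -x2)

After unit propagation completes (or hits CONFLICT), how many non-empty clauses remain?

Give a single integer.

Answer: 1

Derivation:
unit clause [-1] forces x1=F; simplify:
  drop 1 from [-5, 1, -2] -> [-5, -2]
  satisfied 2 clause(s); 6 remain; assigned so far: [1]
unit clause [-4] forces x4=F; simplify:
  satisfied 5 clause(s); 1 remain; assigned so far: [1, 4]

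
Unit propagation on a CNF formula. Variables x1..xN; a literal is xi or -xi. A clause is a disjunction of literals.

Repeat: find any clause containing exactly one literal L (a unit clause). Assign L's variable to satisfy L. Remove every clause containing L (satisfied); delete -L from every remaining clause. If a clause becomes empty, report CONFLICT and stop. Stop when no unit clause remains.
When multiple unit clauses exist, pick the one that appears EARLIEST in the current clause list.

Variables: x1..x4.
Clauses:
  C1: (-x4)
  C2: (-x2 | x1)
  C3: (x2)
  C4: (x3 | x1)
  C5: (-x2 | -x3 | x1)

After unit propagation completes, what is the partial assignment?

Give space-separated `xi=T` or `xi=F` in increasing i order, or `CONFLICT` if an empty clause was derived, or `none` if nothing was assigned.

unit clause [-4] forces x4=F; simplify:
  satisfied 1 clause(s); 4 remain; assigned so far: [4]
unit clause [2] forces x2=T; simplify:
  drop -2 from [-2, 1] -> [1]
  drop -2 from [-2, -3, 1] -> [-3, 1]
  satisfied 1 clause(s); 3 remain; assigned so far: [2, 4]
unit clause [1] forces x1=T; simplify:
  satisfied 3 clause(s); 0 remain; assigned so far: [1, 2, 4]

Answer: x1=T x2=T x4=F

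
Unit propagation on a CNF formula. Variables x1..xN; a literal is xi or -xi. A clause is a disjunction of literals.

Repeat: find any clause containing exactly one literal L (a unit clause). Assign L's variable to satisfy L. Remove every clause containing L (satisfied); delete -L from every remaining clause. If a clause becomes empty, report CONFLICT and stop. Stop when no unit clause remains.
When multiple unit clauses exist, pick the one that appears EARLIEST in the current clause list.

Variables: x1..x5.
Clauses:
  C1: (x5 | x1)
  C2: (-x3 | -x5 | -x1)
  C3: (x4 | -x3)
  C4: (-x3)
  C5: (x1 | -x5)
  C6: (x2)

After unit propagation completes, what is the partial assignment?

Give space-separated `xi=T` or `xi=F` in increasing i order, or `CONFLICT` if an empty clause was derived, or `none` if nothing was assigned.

unit clause [-3] forces x3=F; simplify:
  satisfied 3 clause(s); 3 remain; assigned so far: [3]
unit clause [2] forces x2=T; simplify:
  satisfied 1 clause(s); 2 remain; assigned so far: [2, 3]

Answer: x2=T x3=F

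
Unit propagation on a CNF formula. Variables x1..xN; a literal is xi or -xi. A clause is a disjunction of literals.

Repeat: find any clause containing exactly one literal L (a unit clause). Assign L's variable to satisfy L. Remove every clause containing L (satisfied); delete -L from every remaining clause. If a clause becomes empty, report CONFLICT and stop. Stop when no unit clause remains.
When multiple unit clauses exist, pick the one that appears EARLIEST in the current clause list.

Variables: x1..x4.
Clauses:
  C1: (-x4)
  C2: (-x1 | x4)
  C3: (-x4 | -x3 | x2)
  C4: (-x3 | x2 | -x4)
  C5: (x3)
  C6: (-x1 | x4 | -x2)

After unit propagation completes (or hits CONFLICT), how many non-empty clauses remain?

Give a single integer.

unit clause [-4] forces x4=F; simplify:
  drop 4 from [-1, 4] -> [-1]
  drop 4 from [-1, 4, -2] -> [-1, -2]
  satisfied 3 clause(s); 3 remain; assigned so far: [4]
unit clause [-1] forces x1=F; simplify:
  satisfied 2 clause(s); 1 remain; assigned so far: [1, 4]
unit clause [3] forces x3=T; simplify:
  satisfied 1 clause(s); 0 remain; assigned so far: [1, 3, 4]

Answer: 0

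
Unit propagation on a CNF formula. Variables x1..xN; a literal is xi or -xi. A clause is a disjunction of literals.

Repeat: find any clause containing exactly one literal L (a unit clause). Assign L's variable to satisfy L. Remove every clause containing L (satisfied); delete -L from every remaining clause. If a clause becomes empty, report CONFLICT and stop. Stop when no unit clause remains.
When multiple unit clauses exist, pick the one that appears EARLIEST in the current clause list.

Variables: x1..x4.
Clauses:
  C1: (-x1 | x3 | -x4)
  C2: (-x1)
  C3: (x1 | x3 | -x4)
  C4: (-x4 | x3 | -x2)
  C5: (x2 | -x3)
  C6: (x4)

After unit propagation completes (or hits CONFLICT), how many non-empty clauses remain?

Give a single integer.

unit clause [-1] forces x1=F; simplify:
  drop 1 from [1, 3, -4] -> [3, -4]
  satisfied 2 clause(s); 4 remain; assigned so far: [1]
unit clause [4] forces x4=T; simplify:
  drop -4 from [3, -4] -> [3]
  drop -4 from [-4, 3, -2] -> [3, -2]
  satisfied 1 clause(s); 3 remain; assigned so far: [1, 4]
unit clause [3] forces x3=T; simplify:
  drop -3 from [2, -3] -> [2]
  satisfied 2 clause(s); 1 remain; assigned so far: [1, 3, 4]
unit clause [2] forces x2=T; simplify:
  satisfied 1 clause(s); 0 remain; assigned so far: [1, 2, 3, 4]

Answer: 0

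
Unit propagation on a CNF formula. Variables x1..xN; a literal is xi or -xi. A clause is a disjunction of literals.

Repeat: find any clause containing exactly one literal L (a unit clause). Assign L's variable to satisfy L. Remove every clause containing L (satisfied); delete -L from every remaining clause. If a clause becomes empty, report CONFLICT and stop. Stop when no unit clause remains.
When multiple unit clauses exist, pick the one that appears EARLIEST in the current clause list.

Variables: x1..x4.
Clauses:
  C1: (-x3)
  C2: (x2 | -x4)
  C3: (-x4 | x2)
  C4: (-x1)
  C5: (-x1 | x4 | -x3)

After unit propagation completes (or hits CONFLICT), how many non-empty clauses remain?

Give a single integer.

unit clause [-3] forces x3=F; simplify:
  satisfied 2 clause(s); 3 remain; assigned so far: [3]
unit clause [-1] forces x1=F; simplify:
  satisfied 1 clause(s); 2 remain; assigned so far: [1, 3]

Answer: 2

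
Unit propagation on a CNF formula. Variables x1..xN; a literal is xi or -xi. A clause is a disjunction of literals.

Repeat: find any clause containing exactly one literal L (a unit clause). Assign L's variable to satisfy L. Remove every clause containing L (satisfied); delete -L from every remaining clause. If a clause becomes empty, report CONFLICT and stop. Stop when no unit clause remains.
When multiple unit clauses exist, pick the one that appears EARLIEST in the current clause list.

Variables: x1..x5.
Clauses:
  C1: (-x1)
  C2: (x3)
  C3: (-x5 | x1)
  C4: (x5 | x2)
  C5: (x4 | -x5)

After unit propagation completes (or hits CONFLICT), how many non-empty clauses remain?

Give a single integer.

Answer: 0

Derivation:
unit clause [-1] forces x1=F; simplify:
  drop 1 from [-5, 1] -> [-5]
  satisfied 1 clause(s); 4 remain; assigned so far: [1]
unit clause [3] forces x3=T; simplify:
  satisfied 1 clause(s); 3 remain; assigned so far: [1, 3]
unit clause [-5] forces x5=F; simplify:
  drop 5 from [5, 2] -> [2]
  satisfied 2 clause(s); 1 remain; assigned so far: [1, 3, 5]
unit clause [2] forces x2=T; simplify:
  satisfied 1 clause(s); 0 remain; assigned so far: [1, 2, 3, 5]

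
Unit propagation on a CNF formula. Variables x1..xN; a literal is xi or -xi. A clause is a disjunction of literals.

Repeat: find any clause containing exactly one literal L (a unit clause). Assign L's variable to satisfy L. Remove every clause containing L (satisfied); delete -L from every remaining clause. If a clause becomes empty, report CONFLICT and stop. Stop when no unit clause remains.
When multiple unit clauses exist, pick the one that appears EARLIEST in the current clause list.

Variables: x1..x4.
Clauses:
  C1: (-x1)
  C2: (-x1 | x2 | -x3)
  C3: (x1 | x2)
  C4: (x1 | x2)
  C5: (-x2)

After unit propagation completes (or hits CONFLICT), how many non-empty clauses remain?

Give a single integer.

Answer: 0

Derivation:
unit clause [-1] forces x1=F; simplify:
  drop 1 from [1, 2] -> [2]
  drop 1 from [1, 2] -> [2]
  satisfied 2 clause(s); 3 remain; assigned so far: [1]
unit clause [2] forces x2=T; simplify:
  drop -2 from [-2] -> [] (empty!)
  satisfied 2 clause(s); 1 remain; assigned so far: [1, 2]
CONFLICT (empty clause)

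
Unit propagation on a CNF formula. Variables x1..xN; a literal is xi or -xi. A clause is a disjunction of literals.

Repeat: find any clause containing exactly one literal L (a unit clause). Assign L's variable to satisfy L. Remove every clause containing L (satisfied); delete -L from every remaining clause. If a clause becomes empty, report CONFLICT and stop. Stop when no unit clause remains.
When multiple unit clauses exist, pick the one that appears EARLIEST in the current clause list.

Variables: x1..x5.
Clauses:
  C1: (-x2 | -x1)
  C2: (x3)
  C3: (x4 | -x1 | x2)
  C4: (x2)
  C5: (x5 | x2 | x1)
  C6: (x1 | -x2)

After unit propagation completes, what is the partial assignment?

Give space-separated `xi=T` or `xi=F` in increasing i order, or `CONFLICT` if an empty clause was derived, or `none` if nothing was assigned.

Answer: CONFLICT

Derivation:
unit clause [3] forces x3=T; simplify:
  satisfied 1 clause(s); 5 remain; assigned so far: [3]
unit clause [2] forces x2=T; simplify:
  drop -2 from [-2, -1] -> [-1]
  drop -2 from [1, -2] -> [1]
  satisfied 3 clause(s); 2 remain; assigned so far: [2, 3]
unit clause [-1] forces x1=F; simplify:
  drop 1 from [1] -> [] (empty!)
  satisfied 1 clause(s); 1 remain; assigned so far: [1, 2, 3]
CONFLICT (empty clause)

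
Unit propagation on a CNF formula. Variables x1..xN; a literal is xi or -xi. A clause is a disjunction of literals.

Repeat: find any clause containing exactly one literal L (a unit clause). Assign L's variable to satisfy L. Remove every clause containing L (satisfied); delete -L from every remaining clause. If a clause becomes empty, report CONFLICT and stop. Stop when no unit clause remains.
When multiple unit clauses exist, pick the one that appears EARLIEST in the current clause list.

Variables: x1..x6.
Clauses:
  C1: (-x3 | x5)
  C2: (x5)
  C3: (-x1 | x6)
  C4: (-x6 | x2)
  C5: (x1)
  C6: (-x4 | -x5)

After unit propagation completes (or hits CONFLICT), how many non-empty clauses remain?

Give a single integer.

Answer: 0

Derivation:
unit clause [5] forces x5=T; simplify:
  drop -5 from [-4, -5] -> [-4]
  satisfied 2 clause(s); 4 remain; assigned so far: [5]
unit clause [1] forces x1=T; simplify:
  drop -1 from [-1, 6] -> [6]
  satisfied 1 clause(s); 3 remain; assigned so far: [1, 5]
unit clause [6] forces x6=T; simplify:
  drop -6 from [-6, 2] -> [2]
  satisfied 1 clause(s); 2 remain; assigned so far: [1, 5, 6]
unit clause [2] forces x2=T; simplify:
  satisfied 1 clause(s); 1 remain; assigned so far: [1, 2, 5, 6]
unit clause [-4] forces x4=F; simplify:
  satisfied 1 clause(s); 0 remain; assigned so far: [1, 2, 4, 5, 6]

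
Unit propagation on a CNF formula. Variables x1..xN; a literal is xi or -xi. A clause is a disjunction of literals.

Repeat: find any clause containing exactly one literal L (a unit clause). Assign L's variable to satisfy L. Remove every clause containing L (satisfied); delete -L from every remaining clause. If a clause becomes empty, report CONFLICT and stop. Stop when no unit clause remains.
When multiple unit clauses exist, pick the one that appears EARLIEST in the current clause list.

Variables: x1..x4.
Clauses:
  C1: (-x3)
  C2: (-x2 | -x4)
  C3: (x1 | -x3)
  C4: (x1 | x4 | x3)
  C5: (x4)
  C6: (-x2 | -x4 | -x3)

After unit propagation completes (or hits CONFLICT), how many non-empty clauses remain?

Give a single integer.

unit clause [-3] forces x3=F; simplify:
  drop 3 from [1, 4, 3] -> [1, 4]
  satisfied 3 clause(s); 3 remain; assigned so far: [3]
unit clause [4] forces x4=T; simplify:
  drop -4 from [-2, -4] -> [-2]
  satisfied 2 clause(s); 1 remain; assigned so far: [3, 4]
unit clause [-2] forces x2=F; simplify:
  satisfied 1 clause(s); 0 remain; assigned so far: [2, 3, 4]

Answer: 0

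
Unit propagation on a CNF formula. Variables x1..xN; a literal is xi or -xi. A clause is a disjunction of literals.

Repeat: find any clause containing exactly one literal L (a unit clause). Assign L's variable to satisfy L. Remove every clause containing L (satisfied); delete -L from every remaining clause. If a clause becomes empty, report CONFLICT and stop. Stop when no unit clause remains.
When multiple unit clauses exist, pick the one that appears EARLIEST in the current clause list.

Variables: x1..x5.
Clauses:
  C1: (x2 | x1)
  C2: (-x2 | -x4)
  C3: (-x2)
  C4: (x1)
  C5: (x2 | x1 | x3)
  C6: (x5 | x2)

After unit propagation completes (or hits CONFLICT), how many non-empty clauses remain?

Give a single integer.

unit clause [-2] forces x2=F; simplify:
  drop 2 from [2, 1] -> [1]
  drop 2 from [2, 1, 3] -> [1, 3]
  drop 2 from [5, 2] -> [5]
  satisfied 2 clause(s); 4 remain; assigned so far: [2]
unit clause [1] forces x1=T; simplify:
  satisfied 3 clause(s); 1 remain; assigned so far: [1, 2]
unit clause [5] forces x5=T; simplify:
  satisfied 1 clause(s); 0 remain; assigned so far: [1, 2, 5]

Answer: 0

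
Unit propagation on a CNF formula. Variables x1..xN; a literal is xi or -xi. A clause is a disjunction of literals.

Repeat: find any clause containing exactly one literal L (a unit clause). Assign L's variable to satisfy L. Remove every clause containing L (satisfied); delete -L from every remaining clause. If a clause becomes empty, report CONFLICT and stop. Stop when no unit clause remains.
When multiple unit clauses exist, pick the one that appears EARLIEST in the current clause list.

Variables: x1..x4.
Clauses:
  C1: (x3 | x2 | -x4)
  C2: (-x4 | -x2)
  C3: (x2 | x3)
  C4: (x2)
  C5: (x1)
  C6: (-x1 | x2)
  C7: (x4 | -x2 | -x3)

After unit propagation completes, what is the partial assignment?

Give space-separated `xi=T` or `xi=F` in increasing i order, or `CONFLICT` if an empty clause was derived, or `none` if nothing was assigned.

Answer: x1=T x2=T x3=F x4=F

Derivation:
unit clause [2] forces x2=T; simplify:
  drop -2 from [-4, -2] -> [-4]
  drop -2 from [4, -2, -3] -> [4, -3]
  satisfied 4 clause(s); 3 remain; assigned so far: [2]
unit clause [-4] forces x4=F; simplify:
  drop 4 from [4, -3] -> [-3]
  satisfied 1 clause(s); 2 remain; assigned so far: [2, 4]
unit clause [1] forces x1=T; simplify:
  satisfied 1 clause(s); 1 remain; assigned so far: [1, 2, 4]
unit clause [-3] forces x3=F; simplify:
  satisfied 1 clause(s); 0 remain; assigned so far: [1, 2, 3, 4]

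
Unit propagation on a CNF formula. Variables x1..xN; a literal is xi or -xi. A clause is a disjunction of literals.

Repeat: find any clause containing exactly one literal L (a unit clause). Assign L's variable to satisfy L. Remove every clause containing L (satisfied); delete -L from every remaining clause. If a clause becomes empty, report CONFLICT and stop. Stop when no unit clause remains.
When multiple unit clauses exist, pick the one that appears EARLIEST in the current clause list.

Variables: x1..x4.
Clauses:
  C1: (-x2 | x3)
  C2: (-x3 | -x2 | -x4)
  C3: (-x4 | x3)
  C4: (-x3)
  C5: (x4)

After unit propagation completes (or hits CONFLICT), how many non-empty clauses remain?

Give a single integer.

unit clause [-3] forces x3=F; simplify:
  drop 3 from [-2, 3] -> [-2]
  drop 3 from [-4, 3] -> [-4]
  satisfied 2 clause(s); 3 remain; assigned so far: [3]
unit clause [-2] forces x2=F; simplify:
  satisfied 1 clause(s); 2 remain; assigned so far: [2, 3]
unit clause [-4] forces x4=F; simplify:
  drop 4 from [4] -> [] (empty!)
  satisfied 1 clause(s); 1 remain; assigned so far: [2, 3, 4]
CONFLICT (empty clause)

Answer: 0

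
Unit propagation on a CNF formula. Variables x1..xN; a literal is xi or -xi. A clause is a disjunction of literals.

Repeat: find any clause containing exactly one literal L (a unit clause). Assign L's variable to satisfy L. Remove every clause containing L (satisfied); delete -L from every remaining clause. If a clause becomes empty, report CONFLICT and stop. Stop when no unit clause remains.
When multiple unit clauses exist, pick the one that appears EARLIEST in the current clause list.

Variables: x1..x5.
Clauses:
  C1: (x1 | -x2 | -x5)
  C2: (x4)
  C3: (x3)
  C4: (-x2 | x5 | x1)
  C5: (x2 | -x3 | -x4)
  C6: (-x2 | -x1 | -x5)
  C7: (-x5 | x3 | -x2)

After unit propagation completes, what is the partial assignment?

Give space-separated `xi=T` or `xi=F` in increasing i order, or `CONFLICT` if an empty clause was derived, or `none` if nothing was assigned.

Answer: x2=T x3=T x4=T

Derivation:
unit clause [4] forces x4=T; simplify:
  drop -4 from [2, -3, -4] -> [2, -3]
  satisfied 1 clause(s); 6 remain; assigned so far: [4]
unit clause [3] forces x3=T; simplify:
  drop -3 from [2, -3] -> [2]
  satisfied 2 clause(s); 4 remain; assigned so far: [3, 4]
unit clause [2] forces x2=T; simplify:
  drop -2 from [1, -2, -5] -> [1, -5]
  drop -2 from [-2, 5, 1] -> [5, 1]
  drop -2 from [-2, -1, -5] -> [-1, -5]
  satisfied 1 clause(s); 3 remain; assigned so far: [2, 3, 4]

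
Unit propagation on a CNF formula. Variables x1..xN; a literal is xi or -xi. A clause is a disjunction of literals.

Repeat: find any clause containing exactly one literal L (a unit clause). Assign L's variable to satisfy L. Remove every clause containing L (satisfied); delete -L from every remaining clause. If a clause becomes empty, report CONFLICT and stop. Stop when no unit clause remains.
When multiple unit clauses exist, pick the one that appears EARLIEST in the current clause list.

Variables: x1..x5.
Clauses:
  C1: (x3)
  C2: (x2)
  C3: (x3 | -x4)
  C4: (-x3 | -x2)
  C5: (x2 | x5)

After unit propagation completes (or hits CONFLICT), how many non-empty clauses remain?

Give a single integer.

Answer: 0

Derivation:
unit clause [3] forces x3=T; simplify:
  drop -3 from [-3, -2] -> [-2]
  satisfied 2 clause(s); 3 remain; assigned so far: [3]
unit clause [2] forces x2=T; simplify:
  drop -2 from [-2] -> [] (empty!)
  satisfied 2 clause(s); 1 remain; assigned so far: [2, 3]
CONFLICT (empty clause)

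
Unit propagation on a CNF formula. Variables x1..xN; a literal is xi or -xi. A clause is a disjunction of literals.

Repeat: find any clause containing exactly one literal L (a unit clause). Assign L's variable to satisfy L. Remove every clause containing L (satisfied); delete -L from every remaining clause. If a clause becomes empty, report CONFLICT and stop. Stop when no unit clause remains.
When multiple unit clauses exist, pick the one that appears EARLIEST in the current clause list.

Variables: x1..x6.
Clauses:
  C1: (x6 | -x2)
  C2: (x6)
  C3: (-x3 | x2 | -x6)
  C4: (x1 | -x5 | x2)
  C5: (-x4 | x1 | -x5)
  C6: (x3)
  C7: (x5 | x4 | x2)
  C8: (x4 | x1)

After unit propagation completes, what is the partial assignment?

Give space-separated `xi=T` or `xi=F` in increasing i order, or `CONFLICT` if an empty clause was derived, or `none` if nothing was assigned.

Answer: x2=T x3=T x6=T

Derivation:
unit clause [6] forces x6=T; simplify:
  drop -6 from [-3, 2, -6] -> [-3, 2]
  satisfied 2 clause(s); 6 remain; assigned so far: [6]
unit clause [3] forces x3=T; simplify:
  drop -3 from [-3, 2] -> [2]
  satisfied 1 clause(s); 5 remain; assigned so far: [3, 6]
unit clause [2] forces x2=T; simplify:
  satisfied 3 clause(s); 2 remain; assigned so far: [2, 3, 6]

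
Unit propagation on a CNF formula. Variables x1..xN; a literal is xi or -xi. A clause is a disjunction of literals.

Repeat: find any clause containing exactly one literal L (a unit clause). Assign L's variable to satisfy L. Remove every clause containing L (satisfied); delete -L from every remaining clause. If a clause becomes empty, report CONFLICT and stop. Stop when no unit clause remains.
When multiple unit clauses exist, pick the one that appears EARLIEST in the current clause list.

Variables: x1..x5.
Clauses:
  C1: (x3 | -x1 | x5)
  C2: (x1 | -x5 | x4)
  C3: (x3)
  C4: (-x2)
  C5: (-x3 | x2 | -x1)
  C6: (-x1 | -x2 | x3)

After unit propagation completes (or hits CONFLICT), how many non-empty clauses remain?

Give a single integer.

Answer: 1

Derivation:
unit clause [3] forces x3=T; simplify:
  drop -3 from [-3, 2, -1] -> [2, -1]
  satisfied 3 clause(s); 3 remain; assigned so far: [3]
unit clause [-2] forces x2=F; simplify:
  drop 2 from [2, -1] -> [-1]
  satisfied 1 clause(s); 2 remain; assigned so far: [2, 3]
unit clause [-1] forces x1=F; simplify:
  drop 1 from [1, -5, 4] -> [-5, 4]
  satisfied 1 clause(s); 1 remain; assigned so far: [1, 2, 3]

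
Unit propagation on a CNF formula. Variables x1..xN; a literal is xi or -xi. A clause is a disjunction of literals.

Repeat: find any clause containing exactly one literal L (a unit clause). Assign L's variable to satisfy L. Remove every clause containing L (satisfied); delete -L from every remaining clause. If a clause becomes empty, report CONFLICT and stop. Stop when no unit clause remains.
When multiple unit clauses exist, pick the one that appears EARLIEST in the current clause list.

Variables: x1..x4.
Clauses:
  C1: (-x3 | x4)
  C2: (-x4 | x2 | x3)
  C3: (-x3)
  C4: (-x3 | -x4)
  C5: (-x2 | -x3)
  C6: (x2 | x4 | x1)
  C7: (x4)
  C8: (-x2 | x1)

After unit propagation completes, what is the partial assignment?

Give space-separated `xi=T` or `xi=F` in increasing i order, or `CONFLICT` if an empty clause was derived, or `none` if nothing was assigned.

unit clause [-3] forces x3=F; simplify:
  drop 3 from [-4, 2, 3] -> [-4, 2]
  satisfied 4 clause(s); 4 remain; assigned so far: [3]
unit clause [4] forces x4=T; simplify:
  drop -4 from [-4, 2] -> [2]
  satisfied 2 clause(s); 2 remain; assigned so far: [3, 4]
unit clause [2] forces x2=T; simplify:
  drop -2 from [-2, 1] -> [1]
  satisfied 1 clause(s); 1 remain; assigned so far: [2, 3, 4]
unit clause [1] forces x1=T; simplify:
  satisfied 1 clause(s); 0 remain; assigned so far: [1, 2, 3, 4]

Answer: x1=T x2=T x3=F x4=T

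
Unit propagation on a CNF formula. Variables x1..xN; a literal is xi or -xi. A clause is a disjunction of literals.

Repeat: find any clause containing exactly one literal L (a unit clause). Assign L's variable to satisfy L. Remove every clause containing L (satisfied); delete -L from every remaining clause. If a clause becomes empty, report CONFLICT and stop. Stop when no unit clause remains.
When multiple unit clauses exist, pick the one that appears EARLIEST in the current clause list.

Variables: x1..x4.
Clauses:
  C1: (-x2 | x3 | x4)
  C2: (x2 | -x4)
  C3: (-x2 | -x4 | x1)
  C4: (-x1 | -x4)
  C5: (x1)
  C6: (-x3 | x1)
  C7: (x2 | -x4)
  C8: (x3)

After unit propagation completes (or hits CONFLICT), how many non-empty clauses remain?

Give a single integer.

unit clause [1] forces x1=T; simplify:
  drop -1 from [-1, -4] -> [-4]
  satisfied 3 clause(s); 5 remain; assigned so far: [1]
unit clause [-4] forces x4=F; simplify:
  drop 4 from [-2, 3, 4] -> [-2, 3]
  satisfied 3 clause(s); 2 remain; assigned so far: [1, 4]
unit clause [3] forces x3=T; simplify:
  satisfied 2 clause(s); 0 remain; assigned so far: [1, 3, 4]

Answer: 0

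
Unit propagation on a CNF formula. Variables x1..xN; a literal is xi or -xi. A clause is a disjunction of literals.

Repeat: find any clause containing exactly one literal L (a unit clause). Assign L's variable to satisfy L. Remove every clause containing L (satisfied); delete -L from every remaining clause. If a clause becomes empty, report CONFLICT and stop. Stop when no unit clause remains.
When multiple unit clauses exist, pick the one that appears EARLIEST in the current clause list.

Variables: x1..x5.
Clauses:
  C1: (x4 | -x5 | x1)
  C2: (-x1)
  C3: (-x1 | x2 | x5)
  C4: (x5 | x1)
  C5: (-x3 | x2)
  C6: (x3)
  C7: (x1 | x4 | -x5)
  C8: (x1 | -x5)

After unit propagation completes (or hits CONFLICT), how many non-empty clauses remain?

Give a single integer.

unit clause [-1] forces x1=F; simplify:
  drop 1 from [4, -5, 1] -> [4, -5]
  drop 1 from [5, 1] -> [5]
  drop 1 from [1, 4, -5] -> [4, -5]
  drop 1 from [1, -5] -> [-5]
  satisfied 2 clause(s); 6 remain; assigned so far: [1]
unit clause [5] forces x5=T; simplify:
  drop -5 from [4, -5] -> [4]
  drop -5 from [4, -5] -> [4]
  drop -5 from [-5] -> [] (empty!)
  satisfied 1 clause(s); 5 remain; assigned so far: [1, 5]
CONFLICT (empty clause)

Answer: 4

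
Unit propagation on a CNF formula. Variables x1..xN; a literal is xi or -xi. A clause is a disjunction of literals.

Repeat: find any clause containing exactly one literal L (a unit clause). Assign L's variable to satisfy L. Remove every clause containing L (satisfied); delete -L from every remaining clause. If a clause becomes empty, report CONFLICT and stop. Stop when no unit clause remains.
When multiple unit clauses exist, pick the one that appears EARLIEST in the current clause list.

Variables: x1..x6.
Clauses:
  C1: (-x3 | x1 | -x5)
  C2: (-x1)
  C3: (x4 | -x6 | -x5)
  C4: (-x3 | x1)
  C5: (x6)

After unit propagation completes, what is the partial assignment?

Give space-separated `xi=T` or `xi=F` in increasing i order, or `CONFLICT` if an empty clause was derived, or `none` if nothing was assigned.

Answer: x1=F x3=F x6=T

Derivation:
unit clause [-1] forces x1=F; simplify:
  drop 1 from [-3, 1, -5] -> [-3, -5]
  drop 1 from [-3, 1] -> [-3]
  satisfied 1 clause(s); 4 remain; assigned so far: [1]
unit clause [-3] forces x3=F; simplify:
  satisfied 2 clause(s); 2 remain; assigned so far: [1, 3]
unit clause [6] forces x6=T; simplify:
  drop -6 from [4, -6, -5] -> [4, -5]
  satisfied 1 clause(s); 1 remain; assigned so far: [1, 3, 6]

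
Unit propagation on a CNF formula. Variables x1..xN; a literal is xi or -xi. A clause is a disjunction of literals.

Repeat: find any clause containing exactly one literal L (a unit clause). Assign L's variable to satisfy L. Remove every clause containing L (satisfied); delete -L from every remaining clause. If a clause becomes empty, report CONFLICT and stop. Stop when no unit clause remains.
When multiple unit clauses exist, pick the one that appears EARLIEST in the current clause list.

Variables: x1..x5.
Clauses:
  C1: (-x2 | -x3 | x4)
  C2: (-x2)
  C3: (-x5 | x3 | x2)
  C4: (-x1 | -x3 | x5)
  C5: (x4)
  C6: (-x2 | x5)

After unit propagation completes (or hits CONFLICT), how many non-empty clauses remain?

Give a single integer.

unit clause [-2] forces x2=F; simplify:
  drop 2 from [-5, 3, 2] -> [-5, 3]
  satisfied 3 clause(s); 3 remain; assigned so far: [2]
unit clause [4] forces x4=T; simplify:
  satisfied 1 clause(s); 2 remain; assigned so far: [2, 4]

Answer: 2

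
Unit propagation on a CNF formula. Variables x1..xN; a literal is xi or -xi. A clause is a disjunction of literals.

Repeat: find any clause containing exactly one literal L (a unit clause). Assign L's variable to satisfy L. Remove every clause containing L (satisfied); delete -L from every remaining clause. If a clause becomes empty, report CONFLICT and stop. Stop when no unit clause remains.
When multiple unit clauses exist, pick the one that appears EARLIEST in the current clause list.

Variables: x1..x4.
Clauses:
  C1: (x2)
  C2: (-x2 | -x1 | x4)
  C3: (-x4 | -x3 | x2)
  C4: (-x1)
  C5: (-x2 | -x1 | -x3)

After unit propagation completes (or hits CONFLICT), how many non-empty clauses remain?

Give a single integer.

Answer: 0

Derivation:
unit clause [2] forces x2=T; simplify:
  drop -2 from [-2, -1, 4] -> [-1, 4]
  drop -2 from [-2, -1, -3] -> [-1, -3]
  satisfied 2 clause(s); 3 remain; assigned so far: [2]
unit clause [-1] forces x1=F; simplify:
  satisfied 3 clause(s); 0 remain; assigned so far: [1, 2]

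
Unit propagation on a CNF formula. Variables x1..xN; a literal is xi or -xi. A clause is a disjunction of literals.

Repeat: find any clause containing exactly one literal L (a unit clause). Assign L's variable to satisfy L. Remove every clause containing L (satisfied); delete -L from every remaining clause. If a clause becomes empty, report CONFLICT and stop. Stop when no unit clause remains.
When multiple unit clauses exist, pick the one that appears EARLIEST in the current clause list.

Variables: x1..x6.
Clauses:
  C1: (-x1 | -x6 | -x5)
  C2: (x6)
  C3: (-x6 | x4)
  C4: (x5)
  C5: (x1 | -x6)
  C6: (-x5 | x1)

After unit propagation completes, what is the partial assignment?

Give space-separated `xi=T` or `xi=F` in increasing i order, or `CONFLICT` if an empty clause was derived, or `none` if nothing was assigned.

Answer: CONFLICT

Derivation:
unit clause [6] forces x6=T; simplify:
  drop -6 from [-1, -6, -5] -> [-1, -5]
  drop -6 from [-6, 4] -> [4]
  drop -6 from [1, -6] -> [1]
  satisfied 1 clause(s); 5 remain; assigned so far: [6]
unit clause [4] forces x4=T; simplify:
  satisfied 1 clause(s); 4 remain; assigned so far: [4, 6]
unit clause [5] forces x5=T; simplify:
  drop -5 from [-1, -5] -> [-1]
  drop -5 from [-5, 1] -> [1]
  satisfied 1 clause(s); 3 remain; assigned so far: [4, 5, 6]
unit clause [-1] forces x1=F; simplify:
  drop 1 from [1] -> [] (empty!)
  drop 1 from [1] -> [] (empty!)
  satisfied 1 clause(s); 2 remain; assigned so far: [1, 4, 5, 6]
CONFLICT (empty clause)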